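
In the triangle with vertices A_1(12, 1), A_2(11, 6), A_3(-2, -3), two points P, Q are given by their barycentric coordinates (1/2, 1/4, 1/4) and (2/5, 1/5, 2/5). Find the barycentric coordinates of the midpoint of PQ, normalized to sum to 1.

Since both coordinate triples sum to 1, the midpoint's barycentrics are the componentwise average.
(1/2+2/5)/2 = 9/20; similarly 9/40 and 13/40.

(9/20, 9/40, 13/40)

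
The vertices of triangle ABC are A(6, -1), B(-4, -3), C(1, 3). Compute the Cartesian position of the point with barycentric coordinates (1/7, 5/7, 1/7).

P = (1/7)·A + (5/7)·B + (1/7)·C.
x-coordinate: (1/7)·6 + (5/7)·(-4) + (1/7)·1 = -13/7.
y-coordinate: (1/7)·(-1) + (5/7)·(-3) + (1/7)·3 = -13/7.

(-13/7, -13/7)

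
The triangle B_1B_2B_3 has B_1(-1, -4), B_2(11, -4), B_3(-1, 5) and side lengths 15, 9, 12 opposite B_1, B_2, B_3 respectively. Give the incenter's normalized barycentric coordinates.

(5/12, 1/4, 1/3)

The incenter has barycentric coordinates proportional to the opposite side lengths: (15 : 9 : 12).
Normalizing by 15+9+12 = 36 gives (5/12, 1/4, 1/3).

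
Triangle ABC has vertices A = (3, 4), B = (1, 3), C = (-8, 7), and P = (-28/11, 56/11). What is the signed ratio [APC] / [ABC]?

[ABC] = ½·(3·(3−7) + 1·(7−4) + (-8)·(4−3)) = ½·(-12 + 3 − 8) = -17/2.
[APC] = ½·(3·(56/11−7) + (-28/11)·(7−4) + (-8)·(4−(56/11))) = ½·(-63/11 − 84/11 + 96/11) = -51/22, so the ratio is (-51/22)/(-17/2) = 3/11.

3/11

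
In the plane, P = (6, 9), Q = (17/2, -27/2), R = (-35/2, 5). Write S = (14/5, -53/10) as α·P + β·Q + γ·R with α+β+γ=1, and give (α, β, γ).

Signed area of the reference triangle: [PQR] = ½·(6·(-27/2−5) + (17/2)·(5−9) + (-35/2)·(9−(-27/2))) = ½·(-111 − 34 − 1575/4) = -2155/8.
[SQR] = ½·((14/5)·(-27/2−5) + (17/2)·(5−(-53/10)) + (-35/2)·(-53/10−(-27/2))) = ½·(-259/5 + 1751/20 − 287/2) = -431/8, so the P-coordinate is (-431/8)/(-2155/8) = 1/5.
[PSR] = ½·(6·(-53/10−5) + (14/5)·(5−9) + (-35/2)·(9−(-53/10))) = ½·(-309/5 − 56/5 − 1001/4) = -1293/8, so the Q-coordinate is 3/5.
[PQS] = ½·(6·(-27/2−(-53/10)) + (17/2)·(-53/10−9) + (14/5)·(9−(-27/2))) = ½·(-246/5 − 2431/20 + 63) = -431/8, so the R-coordinate is 1/5.
Check: 1/5 + 3/5 + 1/5 = 1.

(1/5, 3/5, 1/5)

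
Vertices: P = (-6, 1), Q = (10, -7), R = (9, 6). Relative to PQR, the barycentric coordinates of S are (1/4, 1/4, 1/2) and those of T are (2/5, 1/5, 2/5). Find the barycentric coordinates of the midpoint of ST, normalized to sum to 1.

Since both coordinate triples sum to 1, the midpoint's barycentrics are the componentwise average.
(1/4+2/5)/2 = 13/40; similarly 9/40 and 9/20.

(13/40, 9/40, 9/20)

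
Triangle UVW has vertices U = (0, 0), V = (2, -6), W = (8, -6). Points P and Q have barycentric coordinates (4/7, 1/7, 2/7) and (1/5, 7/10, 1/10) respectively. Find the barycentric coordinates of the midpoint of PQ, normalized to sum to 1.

(27/70, 59/140, 27/140)

Since both coordinate triples sum to 1, the midpoint's barycentrics are the componentwise average.
(4/7+1/5)/2 = 27/70; similarly 59/140 and 27/140.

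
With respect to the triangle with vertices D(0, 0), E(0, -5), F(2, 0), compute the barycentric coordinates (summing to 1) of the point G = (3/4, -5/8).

(1/2, 1/8, 3/8)

Signed area of the reference triangle: [DEF] = ½·(0·(-5−0) + 0·(0−0) + 2·(0−(-5))) = ½·(0 + 0 + 10) = 5.
[GEF] = ½·((3/4)·(-5−0) + 0·(0−(-5/8)) + 2·(-5/8−(-5))) = ½·(-15/4 + 0 + 35/4) = 5/2, so the D-coordinate is (5/2)/5 = 1/2.
[DGF] = ½·(0·(-5/8−0) + (3/4)·(0−0) + 2·(0−(-5/8))) = ½·(0 + 0 + 5/4) = 5/8, so the E-coordinate is 1/8.
[DEG] = ½·(0·(-5−(-5/8)) + 0·(-5/8−0) + (3/4)·(0−(-5))) = ½·(0 + 0 + 15/4) = 15/8, so the F-coordinate is 3/8.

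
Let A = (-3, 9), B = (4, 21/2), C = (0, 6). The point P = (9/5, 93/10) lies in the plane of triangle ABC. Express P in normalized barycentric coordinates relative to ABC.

Signed area of the reference triangle: [ABC] = ½·((-3)·(21/2−6) + 4·(6−9) + 0·(9−(21/2))) = ½·(-27/2 − 12 + 0) = -51/4.
[PBC] = ½·((9/5)·(21/2−6) + 4·(6−(93/10)) + 0·(93/10−(21/2))) = ½·(81/10 − 66/5 + 0) = -51/20, so the A-coordinate is (-51/20)/(-51/4) = 1/5.
[APC] = ½·((-3)·(93/10−6) + (9/5)·(6−9) + 0·(9−(93/10))) = ½·(-99/10 − 27/5 + 0) = -153/20, so the B-coordinate is 3/5.
[ABP] = ½·((-3)·(21/2−(93/10)) + 4·(93/10−9) + (9/5)·(9−(21/2))) = ½·(-18/5 + 6/5 − 27/10) = -51/20, so the C-coordinate is 1/5.

(1/5, 3/5, 1/5)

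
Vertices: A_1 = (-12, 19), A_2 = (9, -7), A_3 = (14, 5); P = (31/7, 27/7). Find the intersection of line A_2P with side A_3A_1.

(1, 12)

Barycentric coordinates of P with respect to A_1A_2A_3: (2/7, 3/7, 2/7).
On side A_3A_1 the A_2-coordinate is zero; dropping P's A_2-weight 3/7 and renormalizing the remaining 2/7 : 2/7 gives weights 1/2, 1/2 on A_3, A_1.
Q = (1/2)·(14, 5) + (1/2)·(-12, 19) = (1, 12).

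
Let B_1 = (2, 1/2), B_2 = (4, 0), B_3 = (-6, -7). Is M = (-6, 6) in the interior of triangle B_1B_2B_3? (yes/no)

Barycentric coordinates of M: (130/19, -104/19, -7/19).
The three coordinates are positive, negative, negative; a point is interior exactly when all three are positive.

no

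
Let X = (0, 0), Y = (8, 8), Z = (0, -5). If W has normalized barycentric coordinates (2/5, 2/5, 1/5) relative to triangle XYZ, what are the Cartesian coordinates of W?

W = (2/5)·X + (2/5)·Y + (1/5)·Z.
x-coordinate: (2/5)·0 + (2/5)·8 + (1/5)·0 = 16/5.
y-coordinate: (2/5)·0 + (2/5)·8 + (1/5)·(-5) = 11/5.

(16/5, 11/5)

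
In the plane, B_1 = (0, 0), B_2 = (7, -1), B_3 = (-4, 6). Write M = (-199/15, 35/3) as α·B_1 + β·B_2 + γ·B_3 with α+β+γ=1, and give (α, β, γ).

(1/15, -13/15, 9/5)

Signed area of the reference triangle: [B_1B_2B_3] = ½·(0·(-1−6) + 7·(6−0) + (-4)·(0−(-1))) = ½·(0 + 42 − 4) = 19.
[MB_2B_3] = ½·((-199/15)·(-1−6) + 7·(6−(35/3)) + (-4)·(35/3−(-1))) = ½·(1393/15 − 119/3 − 152/3) = 19/15, so the B_1-coordinate is (19/15)/19 = 1/15.
[B_1MB_3] = ½·(0·(35/3−6) + (-199/15)·(6−0) + (-4)·(0−(35/3))) = ½·(0 − 398/5 + 140/3) = -247/15, so the B_2-coordinate is -13/15.
[B_1B_2M] = ½·(0·(-1−(35/3)) + 7·(35/3−0) + (-199/15)·(0−(-1))) = ½·(0 + 245/3 − 199/15) = 171/5, so the B_3-coordinate is 9/5.
Check: 1/15 − 13/15 + 9/5 = 1.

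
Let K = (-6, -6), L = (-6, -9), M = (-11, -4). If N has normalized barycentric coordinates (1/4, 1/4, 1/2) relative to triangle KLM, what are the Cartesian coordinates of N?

N = (1/4)·K + (1/4)·L + (1/2)·M.
x-coordinate: (1/4)·(-6) + (1/4)·(-6) + (1/2)·(-11) = -17/2.
y-coordinate: (1/4)·(-6) + (1/4)·(-9) + (1/2)·(-4) = -23/4.

(-17/2, -23/4)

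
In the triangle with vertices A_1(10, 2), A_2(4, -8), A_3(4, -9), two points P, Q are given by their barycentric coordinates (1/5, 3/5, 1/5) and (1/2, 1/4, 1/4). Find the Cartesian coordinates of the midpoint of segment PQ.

(61/10, -189/40)

Barycentric coordinates of the midpoint are the average: (7/20, 17/40, 9/40).
Converting: (7/20)·A_1 + (17/40)·A_2 + (9/40)·A_3 = (61/10, -189/40).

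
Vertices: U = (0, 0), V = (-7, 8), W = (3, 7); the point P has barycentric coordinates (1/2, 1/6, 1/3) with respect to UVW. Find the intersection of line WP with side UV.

Line WP meets UV where the W-coordinate vanishes; zeroing P's W-weight and renormalizing leaves U, V-weights 1/2 : 1/6 → (3/4, 1/4).
So Q = (3/4)·U + (1/4)·V = (-7/4, 2).

(-7/4, 2)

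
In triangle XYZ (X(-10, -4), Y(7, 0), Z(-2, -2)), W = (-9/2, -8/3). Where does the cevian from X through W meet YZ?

(1, -4/3)

Barycentric coordinates of W with respect to XYZ: (1/2, 1/6, 1/3).
On side YZ the X-coordinate is zero; dropping W's X-weight 1/2 and renormalizing the remaining 1/6 : 1/3 gives weights 1/3, 2/3 on Y, Z.
V = (1/3)·(7, 0) + (2/3)·(-2, -2) = (1, -4/3).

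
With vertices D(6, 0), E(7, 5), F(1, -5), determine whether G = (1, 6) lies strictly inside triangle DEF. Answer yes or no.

Barycentric coordinates of G: (-33/10, 11/4, 31/20).
The three coordinates are negative, positive, positive; a point is interior exactly when all three are positive.

no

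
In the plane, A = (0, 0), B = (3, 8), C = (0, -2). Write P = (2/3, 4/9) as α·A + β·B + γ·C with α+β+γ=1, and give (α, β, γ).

Signed area of the reference triangle: [ABC] = ½·(0·(8−(-2)) + 3·(-2−0) + 0·(0−8)) = ½·(0 − 6 + 0) = -3.
[PBC] = ½·((2/3)·(8−(-2)) + 3·(-2−(4/9)) + 0·(4/9−8)) = ½·(20/3 − 22/3 + 0) = -1/3, so the A-coordinate is (-1/3)/(-3) = 1/9.
[APC] = ½·(0·(4/9−(-2)) + (2/3)·(-2−0) + 0·(0−(4/9))) = ½·(0 − 4/3 + 0) = -2/3, so the B-coordinate is 2/9.
[ABP] = ½·(0·(8−(4/9)) + 3·(4/9−0) + (2/3)·(0−8)) = ½·(0 + 4/3 − 16/3) = -2, so the C-coordinate is 2/3.
Check: 1/9 + 2/9 + 2/3 = 1.

(1/9, 2/9, 2/3)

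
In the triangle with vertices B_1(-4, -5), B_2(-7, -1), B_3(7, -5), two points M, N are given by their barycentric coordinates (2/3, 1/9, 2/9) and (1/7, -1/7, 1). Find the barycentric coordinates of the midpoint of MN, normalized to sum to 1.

(17/42, -1/63, 11/18)

Since both coordinate triples sum to 1, the midpoint's barycentrics are the componentwise average.
(2/3+1/7)/2 = 17/42; similarly -1/63 and 11/18.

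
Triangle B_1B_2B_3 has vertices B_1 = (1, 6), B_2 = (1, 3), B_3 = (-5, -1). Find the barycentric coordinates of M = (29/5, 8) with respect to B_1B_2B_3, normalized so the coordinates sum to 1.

(3/5, 6/5, -4/5)

Signed area of the reference triangle: [B_1B_2B_3] = ½·(1·(3−(-1)) + 1·(-1−6) + (-5)·(6−3)) = ½·(4 − 7 − 15) = -9.
[MB_2B_3] = ½·((29/5)·(3−(-1)) + 1·(-1−8) + (-5)·(8−3)) = ½·(116/5 − 9 − 25) = -27/5, so the B_1-coordinate is (-27/5)/(-9) = 3/5.
[B_1MB_3] = ½·(1·(8−(-1)) + (29/5)·(-1−6) + (-5)·(6−8)) = ½·(9 − 203/5 + 10) = -54/5, so the B_2-coordinate is 6/5.
[B_1B_2M] = ½·(1·(3−8) + 1·(8−6) + (29/5)·(6−3)) = ½·(-5 + 2 + 87/5) = 36/5, so the B_3-coordinate is -4/5.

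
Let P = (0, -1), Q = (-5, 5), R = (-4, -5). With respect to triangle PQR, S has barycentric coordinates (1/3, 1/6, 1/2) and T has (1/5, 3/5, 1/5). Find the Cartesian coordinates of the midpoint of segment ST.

(-199/60, -1/10)

Barycentric coordinates of the midpoint are the average: (4/15, 23/60, 7/20).
Converting: (4/15)·P + (23/60)·Q + (7/20)·R = (-199/60, -1/10).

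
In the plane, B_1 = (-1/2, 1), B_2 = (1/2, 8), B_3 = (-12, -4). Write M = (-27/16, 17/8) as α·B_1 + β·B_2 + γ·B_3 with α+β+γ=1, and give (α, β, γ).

Signed area of the reference triangle: [B_1B_2B_3] = ½·((-1/2)·(8−(-4)) + (1/2)·(-4−1) + (-12)·(1−8)) = ½·(-6 − 5/2 + 84) = 151/4.
[MB_2B_3] = ½·((-27/16)·(8−(-4)) + (1/2)·(-4−(17/8)) + (-12)·(17/8−8)) = ½·(-81/4 − 49/16 + 141/2) = 755/32, so the B_1-coordinate is (755/32)/(151/4) = 5/8.
[B_1MB_3] = ½·((-1/2)·(17/8−(-4)) + (-27/16)·(-4−1) + (-12)·(1−(17/8))) = ½·(-49/16 + 135/16 + 27/2) = 151/16, so the B_2-coordinate is 1/4.
[B_1B_2M] = ½·((-1/2)·(8−(17/8)) + (1/2)·(17/8−1) + (-27/16)·(1−8)) = ½·(-47/16 + 9/16 + 189/16) = 151/32, so the B_3-coordinate is 1/8.
Check: 5/8 + 1/4 + 1/8 = 1.

(5/8, 1/4, 1/8)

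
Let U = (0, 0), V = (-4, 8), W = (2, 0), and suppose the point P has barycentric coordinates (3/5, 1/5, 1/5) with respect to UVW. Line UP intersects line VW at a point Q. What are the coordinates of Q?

Line UP meets VW where the U-coordinate vanishes; zeroing P's U-weight and renormalizing leaves V, W-weights 1/5 : 1/5 → (1/2, 1/2).
So Q = (1/2)·V + (1/2)·W = (-1, 4).

(-1, 4)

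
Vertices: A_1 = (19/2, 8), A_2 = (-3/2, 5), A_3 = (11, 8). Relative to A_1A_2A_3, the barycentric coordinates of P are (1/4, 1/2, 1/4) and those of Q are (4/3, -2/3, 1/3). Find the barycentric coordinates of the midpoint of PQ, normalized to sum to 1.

(19/24, -1/12, 7/24)

Since both coordinate triples sum to 1, the midpoint's barycentrics are the componentwise average.
(1/4+4/3)/2 = 19/24; similarly -1/12 and 7/24.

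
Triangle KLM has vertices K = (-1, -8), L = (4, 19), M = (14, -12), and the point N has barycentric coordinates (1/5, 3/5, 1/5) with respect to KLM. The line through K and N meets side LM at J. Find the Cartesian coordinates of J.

(13/2, 45/4)

Line KN meets LM where the K-coordinate vanishes; zeroing N's K-weight and renormalizing leaves L, M-weights 3/5 : 1/5 → (3/4, 1/4).
So J = (3/4)·L + (1/4)·M = (13/2, 45/4).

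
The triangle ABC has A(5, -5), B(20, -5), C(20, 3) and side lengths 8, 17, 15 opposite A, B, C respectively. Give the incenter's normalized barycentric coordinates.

(1/5, 17/40, 3/8)

The incenter has barycentric coordinates proportional to the opposite side lengths: (8 : 17 : 15).
Normalizing by 8+17+15 = 40 gives (1/5, 17/40, 3/8).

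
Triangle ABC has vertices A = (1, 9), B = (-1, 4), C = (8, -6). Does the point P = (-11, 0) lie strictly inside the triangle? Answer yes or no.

no

Barycentric coordinates of P: (-136/65, 243/65, -42/65).
The three coordinates are negative, positive, negative; a point is interior exactly when all three are positive.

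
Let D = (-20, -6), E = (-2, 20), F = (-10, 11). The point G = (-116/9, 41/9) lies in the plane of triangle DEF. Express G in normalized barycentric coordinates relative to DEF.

Signed area of the reference triangle: [DEF] = ½·((-20)·(20−11) + (-2)·(11−(-6)) + (-10)·(-6−20)) = ½·(-180 − 34 + 260) = 23.
[GEF] = ½·((-116/9)·(20−11) + (-2)·(11−(41/9)) + (-10)·(41/9−20)) = ½·(-116 − 116/9 + 1390/9) = 115/9, so the D-coordinate is (115/9)/23 = 5/9.
[DGF] = ½·((-20)·(41/9−11) + (-116/9)·(11−(-6)) + (-10)·(-6−(41/9))) = ½·(1160/9 − 1972/9 + 950/9) = 23/3, so the E-coordinate is 1/3.
[DEG] = ½·((-20)·(20−(41/9)) + (-2)·(41/9−(-6)) + (-116/9)·(-6−20)) = ½·(-2780/9 − 190/9 + 3016/9) = 23/9, so the F-coordinate is 1/9.
Check: 5/9 + 1/3 + 1/9 = 1.

(5/9, 1/3, 1/9)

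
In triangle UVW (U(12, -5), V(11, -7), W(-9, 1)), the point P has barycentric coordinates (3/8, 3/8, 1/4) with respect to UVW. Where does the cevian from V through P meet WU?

(18/5, -13/5)

Line VP meets WU where the V-coordinate vanishes; zeroing P's V-weight and renormalizing leaves W, U-weights 1/4 : 3/8 → (2/5, 3/5).
So Q = (2/5)·W + (3/5)·U = (18/5, -13/5).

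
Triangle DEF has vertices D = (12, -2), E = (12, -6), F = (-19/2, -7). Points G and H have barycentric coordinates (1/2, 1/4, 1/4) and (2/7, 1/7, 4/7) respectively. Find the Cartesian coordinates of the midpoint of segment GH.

Barycentric coordinates of the midpoint are the average: (11/28, 11/56, 23/56).
Converting: (11/28)·D + (11/56)·E + (23/56)·F = (355/112, -271/56).

(355/112, -271/56)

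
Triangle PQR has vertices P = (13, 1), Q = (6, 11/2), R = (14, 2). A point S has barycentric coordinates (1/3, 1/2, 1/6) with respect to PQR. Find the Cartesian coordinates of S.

(29/3, 41/12)

S = (1/3)·P + (1/2)·Q + (1/6)·R.
x-coordinate: (1/3)·13 + (1/2)·6 + (1/6)·14 = 29/3.
y-coordinate: (1/3)·1 + (1/2)·(11/2) + (1/6)·2 = 41/12.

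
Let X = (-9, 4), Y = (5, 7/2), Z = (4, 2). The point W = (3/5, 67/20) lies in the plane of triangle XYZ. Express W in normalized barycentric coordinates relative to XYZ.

Signed area of the reference triangle: [XYZ] = ½·((-9)·(7/2−2) + 5·(2−4) + 4·(4−(7/2))) = ½·(-27/2 − 10 + 2) = -43/4.
[WYZ] = ½·((3/5)·(7/2−2) + 5·(2−(67/20)) + 4·(67/20−(7/2))) = ½·(9/10 − 27/4 − 3/5) = -129/40, so the X-coordinate is (-129/40)/(-43/4) = 3/10.
[XWZ] = ½·((-9)·(67/20−2) + (3/5)·(2−4) + 4·(4−(67/20))) = ½·(-243/20 − 6/5 + 13/5) = -43/8, so the Y-coordinate is 1/2.
[XYW] = ½·((-9)·(7/2−(67/20)) + 5·(67/20−4) + (3/5)·(4−(7/2))) = ½·(-27/20 − 13/4 + 3/10) = -43/20, so the Z-coordinate is 1/5.

(3/10, 1/2, 1/5)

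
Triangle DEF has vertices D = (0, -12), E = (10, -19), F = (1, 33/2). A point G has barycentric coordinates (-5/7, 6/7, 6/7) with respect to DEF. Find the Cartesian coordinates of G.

(66/7, 45/7)

G = (-5/7)·D + (6/7)·E + (6/7)·F.
x-coordinate: (-5/7)·0 + (6/7)·10 + (6/7)·1 = 66/7.
y-coordinate: (-5/7)·(-12) + (6/7)·(-19) + (6/7)·(33/2) = 45/7.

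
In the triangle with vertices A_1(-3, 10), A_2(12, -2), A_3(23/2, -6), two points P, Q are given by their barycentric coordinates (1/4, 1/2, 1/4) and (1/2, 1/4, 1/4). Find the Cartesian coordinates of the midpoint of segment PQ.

(25/4, 3/2)

Barycentric coordinates of the midpoint are the average: (3/8, 3/8, 1/4).
Converting: (3/8)·A_1 + (3/8)·A_2 + (1/4)·A_3 = (25/4, 3/2).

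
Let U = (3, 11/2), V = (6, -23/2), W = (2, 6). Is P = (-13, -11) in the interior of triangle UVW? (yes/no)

Barycentric coordinates of P: (-661/31, 49/31, 643/31).
The three coordinates are negative, positive, positive; a point is interior exactly when all three are positive.

no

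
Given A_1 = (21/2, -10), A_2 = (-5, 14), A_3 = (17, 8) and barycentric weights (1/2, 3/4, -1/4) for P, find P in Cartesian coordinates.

(-11/4, 7/2)

P = (1/2)·A_1 + (3/4)·A_2 + (-1/4)·A_3.
x-coordinate: (1/2)·(21/2) + (3/4)·(-5) + (-1/4)·17 = -11/4.
y-coordinate: (1/2)·(-10) + (3/4)·14 + (-1/4)·8 = 7/2.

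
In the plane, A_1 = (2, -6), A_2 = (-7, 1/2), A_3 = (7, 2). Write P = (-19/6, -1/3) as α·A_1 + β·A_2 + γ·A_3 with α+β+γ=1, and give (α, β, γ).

(1/6, 2/3, 1/6)

Signed area of the reference triangle: [A_1A_2A_3] = ½·(2·(1/2−2) + (-7)·(2−(-6)) + 7·(-6−(1/2))) = ½·(-3 − 56 − 91/2) = -209/4.
[PA_2A_3] = ½·((-19/6)·(1/2−2) + (-7)·(2−(-1/3)) + 7·(-1/3−(1/2))) = ½·(19/4 − 49/3 − 35/6) = -209/24, so the A_1-coordinate is (-209/24)/(-209/4) = 1/6.
[A_1PA_3] = ½·(2·(-1/3−2) + (-19/6)·(2−(-6)) + 7·(-6−(-1/3))) = ½·(-14/3 − 76/3 − 119/3) = -209/6, so the A_2-coordinate is 2/3.
[A_1A_2P] = ½·(2·(1/2−(-1/3)) + (-7)·(-1/3−(-6)) + (-19/6)·(-6−(1/2))) = ½·(5/3 − 119/3 + 247/12) = -209/24, so the A_3-coordinate is 1/6.
Check: 1/6 + 2/3 + 1/6 = 1.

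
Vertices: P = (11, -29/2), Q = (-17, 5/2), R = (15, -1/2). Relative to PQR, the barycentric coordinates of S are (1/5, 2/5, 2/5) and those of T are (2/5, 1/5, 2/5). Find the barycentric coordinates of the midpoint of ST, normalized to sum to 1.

(3/10, 3/10, 2/5)

Since both coordinate triples sum to 1, the midpoint's barycentrics are the componentwise average.
(1/5+2/5)/2 = 3/10; similarly 3/10 and 2/5.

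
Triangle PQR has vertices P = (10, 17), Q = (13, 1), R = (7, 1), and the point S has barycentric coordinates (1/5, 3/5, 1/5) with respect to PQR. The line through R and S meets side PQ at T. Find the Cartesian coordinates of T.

Line RS meets PQ where the R-coordinate vanishes; zeroing S's R-weight and renormalizing leaves P, Q-weights 1/5 : 3/5 → (1/4, 3/4).
So T = (1/4)·P + (3/4)·Q = (49/4, 5).

(49/4, 5)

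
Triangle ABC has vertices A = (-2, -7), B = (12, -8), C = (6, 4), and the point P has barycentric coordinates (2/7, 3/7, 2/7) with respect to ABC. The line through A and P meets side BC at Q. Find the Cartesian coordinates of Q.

(48/5, -16/5)

Line AP meets BC where the A-coordinate vanishes; zeroing P's A-weight and renormalizing leaves B, C-weights 3/7 : 2/7 → (3/5, 2/5).
So Q = (3/5)·B + (2/5)·C = (48/5, -16/5).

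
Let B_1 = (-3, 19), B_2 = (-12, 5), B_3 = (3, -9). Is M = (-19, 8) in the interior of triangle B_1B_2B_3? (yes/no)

Barycentric coordinates of M: (-53/336, 257/168, -125/336).
The three coordinates are negative, positive, negative; a point is interior exactly when all three are positive.

no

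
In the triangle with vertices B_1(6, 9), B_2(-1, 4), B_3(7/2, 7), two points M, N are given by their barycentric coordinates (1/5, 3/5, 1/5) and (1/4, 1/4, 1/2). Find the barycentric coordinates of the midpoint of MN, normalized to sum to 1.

(9/40, 17/40, 7/20)

Since both coordinate triples sum to 1, the midpoint's barycentrics are the componentwise average.
(1/5+1/4)/2 = 9/40; similarly 17/40 and 7/20.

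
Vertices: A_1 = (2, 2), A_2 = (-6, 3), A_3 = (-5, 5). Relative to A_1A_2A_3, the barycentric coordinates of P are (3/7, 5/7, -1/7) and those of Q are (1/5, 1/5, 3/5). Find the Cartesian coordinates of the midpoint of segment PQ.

(-114/35, 22/7)

Barycentric coordinates of the midpoint are the average: (11/35, 16/35, 8/35).
Converting: (11/35)·A_1 + (16/35)·A_2 + (8/35)·A_3 = (-114/35, 22/7).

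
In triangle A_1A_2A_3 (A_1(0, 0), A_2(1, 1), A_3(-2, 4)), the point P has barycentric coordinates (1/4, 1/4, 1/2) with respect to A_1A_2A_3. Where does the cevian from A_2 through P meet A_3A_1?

Line A_2P meets A_3A_1 where the A_2-coordinate vanishes; zeroing P's A_2-weight and renormalizing leaves A_3, A_1-weights 1/2 : 1/4 → (2/3, 1/3).
So Q = (2/3)·A_3 + (1/3)·A_1 = (-4/3, 8/3).

(-4/3, 8/3)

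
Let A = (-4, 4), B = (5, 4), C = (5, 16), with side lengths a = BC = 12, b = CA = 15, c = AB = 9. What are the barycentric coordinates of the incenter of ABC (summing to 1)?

The incenter has barycentric coordinates proportional to the opposite side lengths: (12 : 15 : 9).
Normalizing by 12+15+9 = 36 gives (1/3, 5/12, 1/4).

(1/3, 5/12, 1/4)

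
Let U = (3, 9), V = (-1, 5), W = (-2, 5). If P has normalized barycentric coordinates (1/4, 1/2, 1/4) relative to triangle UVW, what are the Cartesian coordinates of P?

P = (1/4)·U + (1/2)·V + (1/4)·W.
x-coordinate: (1/4)·3 + (1/2)·(-1) + (1/4)·(-2) = -1/4.
y-coordinate: (1/4)·9 + (1/2)·5 + (1/4)·5 = 6.

(-1/4, 6)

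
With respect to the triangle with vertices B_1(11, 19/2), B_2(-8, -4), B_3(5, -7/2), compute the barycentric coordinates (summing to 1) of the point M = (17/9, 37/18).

(4/9, 4/9, 1/9)

Signed area of the reference triangle: [B_1B_2B_3] = ½·(11·(-4−(-7/2)) + (-8)·(-7/2−(19/2)) + 5·(19/2−(-4))) = ½·(-11/2 + 104 + 135/2) = 83.
[MB_2B_3] = ½·((17/9)·(-4−(-7/2)) + (-8)·(-7/2−(37/18)) + 5·(37/18−(-4))) = ½·(-17/18 + 400/9 + 545/18) = 332/9, so the B_1-coordinate is (332/9)/83 = 4/9.
[B_1MB_3] = ½·(11·(37/18−(-7/2)) + (17/9)·(-7/2−(19/2)) + 5·(19/2−(37/18))) = ½·(550/9 − 221/9 + 335/9) = 332/9, so the B_2-coordinate is 4/9.
[B_1B_2M] = ½·(11·(-4−(37/18)) + (-8)·(37/18−(19/2)) + (17/9)·(19/2−(-4))) = ½·(-1199/18 + 536/9 + 51/2) = 83/9, so the B_3-coordinate is 1/9.
Check: 4/9 + 4/9 + 1/9 = 1.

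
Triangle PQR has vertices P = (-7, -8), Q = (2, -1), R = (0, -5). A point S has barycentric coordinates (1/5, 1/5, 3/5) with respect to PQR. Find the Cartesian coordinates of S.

S = (1/5)·P + (1/5)·Q + (3/5)·R.
x-coordinate: (1/5)·(-7) + (1/5)·2 + (3/5)·0 = -1.
y-coordinate: (1/5)·(-8) + (1/5)·(-1) + (3/5)·(-5) = -24/5.

(-1, -24/5)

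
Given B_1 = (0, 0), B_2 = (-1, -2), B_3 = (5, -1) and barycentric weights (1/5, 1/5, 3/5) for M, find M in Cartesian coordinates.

M = (1/5)·B_1 + (1/5)·B_2 + (3/5)·B_3.
x-coordinate: (1/5)·0 + (1/5)·(-1) + (3/5)·5 = 14/5.
y-coordinate: (1/5)·0 + (1/5)·(-2) + (3/5)·(-1) = -1.

(14/5, -1)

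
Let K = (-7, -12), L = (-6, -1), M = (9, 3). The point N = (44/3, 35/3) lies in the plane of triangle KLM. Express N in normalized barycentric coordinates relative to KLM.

(-2/3, 1/3, 4/3)

Signed area of the reference triangle: [KLM] = ½·((-7)·(-1−3) + (-6)·(3−(-12)) + 9·(-12−(-1))) = ½·(28 − 90 − 99) = -161/2.
[NLM] = ½·((44/3)·(-1−3) + (-6)·(3−(35/3)) + 9·(35/3−(-1))) = ½·(-176/3 + 52 + 114) = 161/3, so the K-coordinate is (161/3)/(-161/2) = -2/3.
[KNM] = ½·((-7)·(35/3−3) + (44/3)·(3−(-12)) + 9·(-12−(35/3))) = ½·(-182/3 + 220 − 213) = -161/6, so the L-coordinate is 1/3.
[KLN] = ½·((-7)·(-1−(35/3)) + (-6)·(35/3−(-12)) + (44/3)·(-12−(-1))) = ½·(266/3 − 142 − 484/3) = -322/3, so the M-coordinate is 4/3.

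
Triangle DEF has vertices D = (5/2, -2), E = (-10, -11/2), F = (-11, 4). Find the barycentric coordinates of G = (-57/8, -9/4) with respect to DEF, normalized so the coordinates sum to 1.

(1/4, 1/2, 1/4)

Signed area of the reference triangle: [DEF] = ½·((5/2)·(-11/2−4) + (-10)·(4−(-2)) + (-11)·(-2−(-11/2))) = ½·(-95/4 − 60 − 77/2) = -489/8.
[GEF] = ½·((-57/8)·(-11/2−4) + (-10)·(4−(-9/4)) + (-11)·(-9/4−(-11/2))) = ½·(1083/16 − 125/2 − 143/4) = -489/32, so the D-coordinate is (-489/32)/(-489/8) = 1/4.
[DGF] = ½·((5/2)·(-9/4−4) + (-57/8)·(4−(-2)) + (-11)·(-2−(-9/4))) = ½·(-125/8 − 171/4 − 11/4) = -489/16, so the E-coordinate is 1/2.
[DEG] = ½·((5/2)·(-11/2−(-9/4)) + (-10)·(-9/4−(-2)) + (-57/8)·(-2−(-11/2))) = ½·(-65/8 + 5/2 − 399/16) = -489/32, so the F-coordinate is 1/4.
Check: 1/4 + 1/2 + 1/4 = 1.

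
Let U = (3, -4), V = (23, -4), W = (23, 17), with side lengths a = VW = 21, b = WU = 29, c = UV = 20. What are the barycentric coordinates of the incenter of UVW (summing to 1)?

The incenter has barycentric coordinates proportional to the opposite side lengths: (21 : 29 : 20).
Normalizing by 21+29+20 = 70 gives (3/10, 29/70, 2/7).

(3/10, 29/70, 2/7)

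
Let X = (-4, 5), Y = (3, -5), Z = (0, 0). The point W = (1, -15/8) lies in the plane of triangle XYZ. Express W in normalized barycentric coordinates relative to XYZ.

(1/8, 1/2, 3/8)

Signed area of the reference triangle: [XYZ] = ½·((-4)·(-5−0) + 3·(0−5) + 0·(5−(-5))) = ½·(20 − 15 + 0) = 5/2.
[WYZ] = ½·(1·(-5−0) + 3·(0−(-15/8)) + 0·(-15/8−(-5))) = ½·(-5 + 45/8 + 0) = 5/16, so the X-coordinate is (5/16)/(5/2) = 1/8.
[XWZ] = ½·((-4)·(-15/8−0) + 1·(0−5) + 0·(5−(-15/8))) = ½·(15/2 − 5 + 0) = 5/4, so the Y-coordinate is 1/2.
[XYW] = ½·((-4)·(-5−(-15/8)) + 3·(-15/8−5) + 1·(5−(-5))) = ½·(25/2 − 165/8 + 10) = 15/16, so the Z-coordinate is 3/8.
Check: 1/8 + 1/2 + 3/8 = 1.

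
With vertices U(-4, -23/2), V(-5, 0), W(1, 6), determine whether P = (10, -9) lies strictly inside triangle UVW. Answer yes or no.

Barycentric coordinates of P: (48/25, -31/10, 109/50).
The three coordinates are positive, negative, positive; a point is interior exactly when all three are positive.

no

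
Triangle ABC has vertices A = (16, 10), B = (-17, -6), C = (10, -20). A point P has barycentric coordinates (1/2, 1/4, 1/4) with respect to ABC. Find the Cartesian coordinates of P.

P = (1/2)·A + (1/4)·B + (1/4)·C.
x-coordinate: (1/2)·16 + (1/4)·(-17) + (1/4)·10 = 25/4.
y-coordinate: (1/2)·10 + (1/4)·(-6) + (1/4)·(-20) = -3/2.

(25/4, -3/2)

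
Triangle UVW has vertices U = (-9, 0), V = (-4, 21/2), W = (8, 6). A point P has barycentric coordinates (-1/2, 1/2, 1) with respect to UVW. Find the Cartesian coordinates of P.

P = (-1/2)·U + (1/2)·V + 1·W.
x-coordinate: (-1/2)·(-9) + (1/2)·(-4) + 1·8 = 21/2.
y-coordinate: (-1/2)·0 + (1/2)·(21/2) + 1·6 = 45/4.

(21/2, 45/4)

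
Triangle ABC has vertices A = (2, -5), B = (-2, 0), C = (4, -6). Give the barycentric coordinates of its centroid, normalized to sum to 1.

(1/3, 1/3, 1/3)

The centroid is the average of the vertices, so each weight is 1/3.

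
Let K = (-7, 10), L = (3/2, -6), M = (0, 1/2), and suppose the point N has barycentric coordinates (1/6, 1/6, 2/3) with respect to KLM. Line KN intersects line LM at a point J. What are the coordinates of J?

Line KN meets LM where the K-coordinate vanishes; zeroing N's K-weight and renormalizing leaves L, M-weights 1/6 : 2/3 → (1/5, 4/5).
So J = (1/5)·L + (4/5)·M = (3/10, -4/5).

(3/10, -4/5)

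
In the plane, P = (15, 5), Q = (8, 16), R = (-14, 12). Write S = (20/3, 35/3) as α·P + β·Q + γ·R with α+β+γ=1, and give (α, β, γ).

(1/3, 1/2, 1/6)

Signed area of the reference triangle: [PQR] = ½·(15·(16−12) + 8·(12−5) + (-14)·(5−16)) = ½·(60 + 56 + 154) = 135.
[SQR] = ½·((20/3)·(16−12) + 8·(12−(35/3)) + (-14)·(35/3−16)) = ½·(80/3 + 8/3 + 182/3) = 45, so the P-coordinate is 45/135 = 1/3.
[PSR] = ½·(15·(35/3−12) + (20/3)·(12−5) + (-14)·(5−(35/3))) = ½·(-5 + 140/3 + 280/3) = 135/2, so the Q-coordinate is 1/2.
[PQS] = ½·(15·(16−(35/3)) + 8·(35/3−5) + (20/3)·(5−16)) = ½·(65 + 160/3 − 220/3) = 45/2, so the R-coordinate is 1/6.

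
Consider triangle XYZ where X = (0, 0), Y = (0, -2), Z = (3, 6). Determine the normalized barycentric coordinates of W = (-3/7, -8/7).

(1, 1/7, -1/7)

Signed area of the reference triangle: [XYZ] = ½·(0·(-2−6) + 0·(6−0) + 3·(0−(-2))) = ½·(0 + 0 + 6) = 3.
[WYZ] = ½·((-3/7)·(-2−6) + 0·(6−(-8/7)) + 3·(-8/7−(-2))) = ½·(24/7 + 0 + 18/7) = 3, so the X-coordinate is 3/3 = 1.
[XWZ] = ½·(0·(-8/7−6) + (-3/7)·(6−0) + 3·(0−(-8/7))) = ½·(0 − 18/7 + 24/7) = 3/7, so the Y-coordinate is 1/7.
[XYW] = ½·(0·(-2−(-8/7)) + 0·(-8/7−0) + (-3/7)·(0−(-2))) = ½·(0 + 0 − 6/7) = -3/7, so the Z-coordinate is -1/7.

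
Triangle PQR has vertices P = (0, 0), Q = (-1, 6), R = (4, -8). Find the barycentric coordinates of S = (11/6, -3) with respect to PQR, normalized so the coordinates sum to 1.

(1/3, 1/6, 1/2)

Signed area of the reference triangle: [PQR] = ½·(0·(6−(-8)) + (-1)·(-8−0) + 4·(0−6)) = ½·(0 + 8 − 24) = -8.
[SQR] = ½·((11/6)·(6−(-8)) + (-1)·(-8−(-3)) + 4·(-3−6)) = ½·(77/3 + 5 − 36) = -8/3, so the P-coordinate is (-8/3)/(-8) = 1/3.
[PSR] = ½·(0·(-3−(-8)) + (11/6)·(-8−0) + 4·(0−(-3))) = ½·(0 − 44/3 + 12) = -4/3, so the Q-coordinate is 1/6.
[PQS] = ½·(0·(6−(-3)) + (-1)·(-3−0) + (11/6)·(0−6)) = ½·(0 + 3 − 11) = -4, so the R-coordinate is 1/2.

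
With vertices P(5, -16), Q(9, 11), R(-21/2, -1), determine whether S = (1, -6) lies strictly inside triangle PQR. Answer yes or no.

yes

Barycentric coordinates of S: (157/319, 190/957, 296/957).
The three coordinates are positive, positive, positive; a point is interior exactly when all three are positive.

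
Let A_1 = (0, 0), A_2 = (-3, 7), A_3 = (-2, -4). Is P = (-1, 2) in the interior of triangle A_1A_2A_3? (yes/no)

Barycentric coordinates of P: (17/26, 4/13, 1/26).
The three coordinates are positive, positive, positive; a point is interior exactly when all three are positive.

yes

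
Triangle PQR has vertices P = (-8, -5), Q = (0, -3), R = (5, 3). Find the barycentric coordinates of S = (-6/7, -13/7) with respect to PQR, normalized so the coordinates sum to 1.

Signed area of the reference triangle: [PQR] = ½·((-8)·(-3−3) + 0·(3−(-5)) + 5·(-5−(-3))) = ½·(48 + 0 − 10) = 19.
[SQR] = ½·((-6/7)·(-3−3) + 0·(3−(-13/7)) + 5·(-13/7−(-3))) = ½·(36/7 + 0 + 40/7) = 38/7, so the P-coordinate is (38/7)/19 = 2/7.
[PSR] = ½·((-8)·(-13/7−3) + (-6/7)·(3−(-5)) + 5·(-5−(-13/7))) = ½·(272/7 − 48/7 − 110/7) = 57/7, so the Q-coordinate is 3/7.
[PQS] = ½·((-8)·(-3−(-13/7)) + 0·(-13/7−(-5)) + (-6/7)·(-5−(-3))) = ½·(64/7 + 0 + 12/7) = 38/7, so the R-coordinate is 2/7.
Check: 2/7 + 3/7 + 2/7 = 1.

(2/7, 3/7, 2/7)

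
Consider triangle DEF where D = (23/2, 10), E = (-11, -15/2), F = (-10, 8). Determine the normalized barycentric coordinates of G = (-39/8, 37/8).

Signed area of the reference triangle: [DEF] = ½·((23/2)·(-15/2−8) + (-11)·(8−10) + (-10)·(10−(-15/2))) = ½·(-713/4 + 22 − 175) = -1325/8.
[GEF] = ½·((-39/8)·(-15/2−8) + (-11)·(8−(37/8)) + (-10)·(37/8−(-15/2))) = ½·(1209/16 − 297/8 − 485/4) = -1325/32, so the D-coordinate is (-1325/32)/(-1325/8) = 1/4.
[DGF] = ½·((23/2)·(37/8−8) + (-39/8)·(8−10) + (-10)·(10−(37/8))) = ½·(-621/16 + 39/4 − 215/4) = -1325/32, so the E-coordinate is 1/4.
[DEG] = ½·((23/2)·(-15/2−(37/8)) + (-11)·(37/8−10) + (-39/8)·(10−(-15/2))) = ½·(-2231/16 + 473/8 − 1365/16) = -1325/16, so the F-coordinate is 1/2.
Check: 1/4 + 1/4 + 1/2 = 1.

(1/4, 1/4, 1/2)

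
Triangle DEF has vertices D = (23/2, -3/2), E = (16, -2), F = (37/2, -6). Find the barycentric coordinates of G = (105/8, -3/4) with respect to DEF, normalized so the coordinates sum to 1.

Signed area of the reference triangle: [DEF] = ½·((23/2)·(-2−(-6)) + 16·(-6−(-3/2)) + (37/2)·(-3/2−(-2))) = ½·(46 − 72 + 37/4) = -67/8.
[GEF] = ½·((105/8)·(-2−(-6)) + 16·(-6−(-3/4)) + (37/2)·(-3/4−(-2))) = ½·(105/2 − 84 + 185/8) = -67/16, so the D-coordinate is (-67/16)/(-67/8) = 1/2.
[DGF] = ½·((23/2)·(-3/4−(-6)) + (105/8)·(-6−(-3/2)) + (37/2)·(-3/2−(-3/4))) = ½·(483/8 − 945/16 − 111/8) = -201/32, so the E-coordinate is 3/4.
[DEG] = ½·((23/2)·(-2−(-3/4)) + 16·(-3/4−(-3/2)) + (105/8)·(-3/2−(-2))) = ½·(-115/8 + 12 + 105/16) = 67/32, so the F-coordinate is -1/4.
Check: 1/2 + 3/4 − 1/4 = 1.

(1/2, 3/4, -1/4)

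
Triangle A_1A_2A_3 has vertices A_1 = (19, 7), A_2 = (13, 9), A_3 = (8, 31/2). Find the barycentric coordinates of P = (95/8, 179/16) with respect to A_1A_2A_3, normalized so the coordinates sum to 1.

(1/8, 1/2, 3/8)

Signed area of the reference triangle: [A_1A_2A_3] = ½·(19·(9−(31/2)) + 13·(31/2−7) + 8·(7−9)) = ½·(-247/2 + 221/2 − 16) = -29/2.
[PA_2A_3] = ½·((95/8)·(9−(31/2)) + 13·(31/2−(179/16)) + 8·(179/16−9)) = ½·(-1235/16 + 897/16 + 35/2) = -29/16, so the A_1-coordinate is (-29/16)/(-29/2) = 1/8.
[A_1PA_3] = ½·(19·(179/16−(31/2)) + (95/8)·(31/2−7) + 8·(7−(179/16))) = ½·(-1311/16 + 1615/16 − 67/2) = -29/4, so the A_2-coordinate is 1/2.
[A_1A_2P] = ½·(19·(9−(179/16)) + 13·(179/16−7) + (95/8)·(7−9)) = ½·(-665/16 + 871/16 − 95/4) = -87/16, so the A_3-coordinate is 3/8.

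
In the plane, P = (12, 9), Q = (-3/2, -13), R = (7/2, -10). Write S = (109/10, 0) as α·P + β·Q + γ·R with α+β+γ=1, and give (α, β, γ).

(2/5, -4/5, 7/5)

Signed area of the reference triangle: [PQR] = ½·(12·(-13−(-10)) + (-3/2)·(-10−9) + (7/2)·(9−(-13))) = ½·(-36 + 57/2 + 77) = 139/4.
[SQR] = ½·((109/10)·(-13−(-10)) + (-3/2)·(-10−0) + (7/2)·(0−(-13))) = ½·(-327/10 + 15 + 91/2) = 139/10, so the P-coordinate is (139/10)/(139/4) = 2/5.
[PSR] = ½·(12·(0−(-10)) + (109/10)·(-10−9) + (7/2)·(9−0)) = ½·(120 − 2071/10 + 63/2) = -139/5, so the Q-coordinate is -4/5.
[PQS] = ½·(12·(-13−0) + (-3/2)·(0−9) + (109/10)·(9−(-13))) = ½·(-156 + 27/2 + 1199/5) = 973/20, so the R-coordinate is 7/5.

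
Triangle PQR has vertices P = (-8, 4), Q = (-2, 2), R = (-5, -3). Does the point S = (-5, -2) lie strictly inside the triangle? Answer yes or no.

Barycentric coordinates of S: (1/12, 1/12, 5/6).
The three coordinates are positive, positive, positive; a point is interior exactly when all three are positive.

yes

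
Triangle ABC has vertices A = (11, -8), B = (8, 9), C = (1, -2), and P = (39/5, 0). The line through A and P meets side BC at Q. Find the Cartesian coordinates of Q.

(17/3, 16/3)

Barycentric coordinates of P with respect to ABC: (2/5, 2/5, 1/5).
On side BC the A-coordinate is zero; dropping P's A-weight 2/5 and renormalizing the remaining 2/5 : 1/5 gives weights 2/3, 1/3 on B, C.
Q = (2/3)·(8, 9) + (1/3)·(1, -2) = (17/3, 16/3).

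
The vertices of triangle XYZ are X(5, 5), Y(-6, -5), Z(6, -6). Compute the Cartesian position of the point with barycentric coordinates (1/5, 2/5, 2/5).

W = (1/5)·X + (2/5)·Y + (2/5)·Z.
x-coordinate: (1/5)·5 + (2/5)·(-6) + (2/5)·6 = 1.
y-coordinate: (1/5)·5 + (2/5)·(-5) + (2/5)·(-6) = -17/5.

(1, -17/5)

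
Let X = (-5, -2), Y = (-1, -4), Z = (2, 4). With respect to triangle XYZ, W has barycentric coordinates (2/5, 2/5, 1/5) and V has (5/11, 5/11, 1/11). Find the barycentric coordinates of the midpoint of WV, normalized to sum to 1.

Since both coordinate triples sum to 1, the midpoint's barycentrics are the componentwise average.
(2/5+5/11)/2 = 47/110; similarly 47/110 and 8/55.

(47/110, 47/110, 8/55)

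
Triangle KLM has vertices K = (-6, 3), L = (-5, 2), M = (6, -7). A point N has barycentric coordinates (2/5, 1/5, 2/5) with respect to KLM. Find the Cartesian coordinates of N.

(-1, -6/5)

N = (2/5)·K + (1/5)·L + (2/5)·M.
x-coordinate: (2/5)·(-6) + (1/5)·(-5) + (2/5)·6 = -1.
y-coordinate: (2/5)·3 + (1/5)·2 + (2/5)·(-7) = -6/5.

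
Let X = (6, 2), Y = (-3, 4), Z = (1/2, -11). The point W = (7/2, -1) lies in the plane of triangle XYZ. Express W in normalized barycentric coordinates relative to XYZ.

Signed area of the reference triangle: [XYZ] = ½·(6·(4−(-11)) + (-3)·(-11−2) + (1/2)·(2−4)) = ½·(90 + 39 − 1) = 64.
[WYZ] = ½·((7/2)·(4−(-11)) + (-3)·(-11−(-1)) + (1/2)·(-1−4)) = ½·(105/2 + 30 − 5/2) = 40, so the X-coordinate is 40/64 = 5/8.
[XWZ] = ½·(6·(-1−(-11)) + (7/2)·(-11−2) + (1/2)·(2−(-1))) = ½·(60 − 91/2 + 3/2) = 8, so the Y-coordinate is 1/8.
[XYW] = ½·(6·(4−(-1)) + (-3)·(-1−2) + (7/2)·(2−4)) = ½·(30 + 9 − 7) = 16, so the Z-coordinate is 1/4.
Check: 5/8 + 1/8 + 1/4 = 1.

(5/8, 1/8, 1/4)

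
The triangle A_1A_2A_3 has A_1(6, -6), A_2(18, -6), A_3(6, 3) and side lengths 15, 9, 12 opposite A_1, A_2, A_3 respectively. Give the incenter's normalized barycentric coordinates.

(5/12, 1/4, 1/3)

The incenter has barycentric coordinates proportional to the opposite side lengths: (15 : 9 : 12).
Normalizing by 15+9+12 = 36 gives (5/12, 1/4, 1/3).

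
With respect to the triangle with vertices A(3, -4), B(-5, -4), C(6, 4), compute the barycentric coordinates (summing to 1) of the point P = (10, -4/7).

(9/7, -5/7, 3/7)

Signed area of the reference triangle: [ABC] = ½·(3·(-4−4) + (-5)·(4−(-4)) + 6·(-4−(-4))) = ½·(-24 − 40 + 0) = -32.
[PBC] = ½·(10·(-4−4) + (-5)·(4−(-4/7)) + 6·(-4/7−(-4))) = ½·(-80 − 160/7 + 144/7) = -288/7, so the A-coordinate is (-288/7)/(-32) = 9/7.
[APC] = ½·(3·(-4/7−4) + 10·(4−(-4)) + 6·(-4−(-4/7))) = ½·(-96/7 + 80 − 144/7) = 160/7, so the B-coordinate is -5/7.
[ABP] = ½·(3·(-4−(-4/7)) + (-5)·(-4/7−(-4)) + 10·(-4−(-4))) = ½·(-72/7 − 120/7 + 0) = -96/7, so the C-coordinate is 3/7.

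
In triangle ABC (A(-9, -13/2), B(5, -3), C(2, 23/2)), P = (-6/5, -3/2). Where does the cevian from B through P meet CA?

Barycentric coordinates of P with respect to ABC: (2/5, 2/5, 1/5).
On side CA the B-coordinate is zero; dropping P's B-weight 2/5 and renormalizing the remaining 1/5 : 2/5 gives weights 1/3, 2/3 on C, A.
Q = (1/3)·(2, 23/2) + (2/3)·(-9, -13/2) = (-16/3, -1/2).

(-16/3, -1/2)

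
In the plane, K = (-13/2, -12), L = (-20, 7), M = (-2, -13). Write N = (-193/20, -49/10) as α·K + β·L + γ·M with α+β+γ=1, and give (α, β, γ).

Signed area of the reference triangle: [KLM] = ½·((-13/2)·(7−(-13)) + (-20)·(-13−(-12)) + (-2)·(-12−7)) = ½·(-130 + 20 + 38) = -36.
[NLM] = ½·((-193/20)·(7−(-13)) + (-20)·(-13−(-49/10)) + (-2)·(-49/10−7)) = ½·(-193 + 162 + 119/5) = -18/5, so the K-coordinate is (-18/5)/(-36) = 1/10.
[KNM] = ½·((-13/2)·(-49/10−(-13)) + (-193/20)·(-13−(-12)) + (-2)·(-12−(-49/10))) = ½·(-1053/20 + 193/20 + 71/5) = -72/5, so the L-coordinate is 2/5.
[KLN] = ½·((-13/2)·(7−(-49/10)) + (-20)·(-49/10−(-12)) + (-193/20)·(-12−7)) = ½·(-1547/20 − 142 + 3667/20) = -18, so the M-coordinate is 1/2.
Check: 1/10 + 2/5 + 1/2 = 1.

(1/10, 2/5, 1/2)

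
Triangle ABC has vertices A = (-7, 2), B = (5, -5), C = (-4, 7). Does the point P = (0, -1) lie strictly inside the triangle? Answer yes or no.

Barycentric coordinates of P: (8/27, 44/81, 13/81).
The three coordinates are positive, positive, positive; a point is interior exactly when all three are positive.

yes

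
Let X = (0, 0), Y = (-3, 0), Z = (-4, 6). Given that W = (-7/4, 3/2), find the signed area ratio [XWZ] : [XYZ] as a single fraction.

[XYZ] = ½·(0·(0−6) + (-3)·(6−0) + (-4)·(0−0)) = ½·(0 − 18 + 0) = -9.
[XWZ] = ½·(0·(3/2−6) + (-7/4)·(6−0) + (-4)·(0−(3/2))) = ½·(0 − 21/2 + 6) = -9/4, so the ratio is (-9/4)/(-9) = 1/4.

1/4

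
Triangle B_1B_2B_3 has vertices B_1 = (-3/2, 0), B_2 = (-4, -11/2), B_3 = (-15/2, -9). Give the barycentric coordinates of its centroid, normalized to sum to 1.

(1/3, 1/3, 1/3)

The centroid is the average of the vertices, so each weight is 1/3.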